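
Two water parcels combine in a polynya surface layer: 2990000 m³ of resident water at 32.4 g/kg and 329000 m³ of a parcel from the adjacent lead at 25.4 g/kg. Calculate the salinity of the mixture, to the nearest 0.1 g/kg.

31.7 g/kg

Total salt / total volume:
salt = 2,990,000×32.4 + 329,000×25.4 = 96,876,000 + 8,356,600 = 105,232,600
volume = 2,990,000 + 329,000 = 3,319,000 m³
S = 105,232,600 / 3,319,000 = 31.706 g/kg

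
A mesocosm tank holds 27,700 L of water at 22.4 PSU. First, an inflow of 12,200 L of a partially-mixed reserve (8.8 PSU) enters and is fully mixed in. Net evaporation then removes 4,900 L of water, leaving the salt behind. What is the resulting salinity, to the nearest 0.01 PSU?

After mixing: salt = 27,700×22.4 + 12,200×8.8 = 727,840; volume = 39,900 L
After evaporation: salt unchanged = 727,840; volume = 39,900 − 4,900 = 35,000 L
S = 727,840 / 35,000 = 20.7954 PSU

20.80 PSU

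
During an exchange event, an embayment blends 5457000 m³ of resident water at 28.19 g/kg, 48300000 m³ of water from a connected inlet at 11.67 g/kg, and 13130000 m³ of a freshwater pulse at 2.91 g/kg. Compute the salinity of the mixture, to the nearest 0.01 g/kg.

11.30 g/kg

Salt balance:
salt = 5,457,000×28.19 + 48,300,000×11.67 + 13,130,000×2.91 = 153,832,830 + 563,661,000 + 38,208,300 = 755,702,130
volume = 5,457,000 + 48,300,000 + 13,130,000 = 66,887,000 m³
S = 755,702,130 / 66,887,000 = 11.2982 g/kg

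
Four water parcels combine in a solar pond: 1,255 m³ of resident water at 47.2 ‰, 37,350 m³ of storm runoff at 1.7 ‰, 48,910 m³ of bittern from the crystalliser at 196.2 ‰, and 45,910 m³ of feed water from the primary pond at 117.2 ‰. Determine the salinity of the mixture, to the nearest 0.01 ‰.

113.17 ‰

Mass of salt is conserved:
salt = 1,255×47.2 + 37,350×1.7 + 48,910×196.2 + 45,910×117.2 = 59,236 + 63,495 + 9,596,142 + 5,380,652 = 15,099,525
volume = 1,255 + 37,350 + 48,910 + 45,910 = 133,425 m³
S = 15,099,525 / 133,425 = 113.1686 ‰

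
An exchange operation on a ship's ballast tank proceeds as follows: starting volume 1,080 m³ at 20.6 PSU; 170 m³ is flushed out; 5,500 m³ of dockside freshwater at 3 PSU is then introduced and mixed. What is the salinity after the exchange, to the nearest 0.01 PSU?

5.50 PSU

Remaining after removal: 910 m³ at 20.6 PSU (salt = 18,746)
After addition: salt = 18,746 + 5,500×3 = 35,246; volume = 6,410 m³
S = 35,246 / 6,410 = 5.4986 PSU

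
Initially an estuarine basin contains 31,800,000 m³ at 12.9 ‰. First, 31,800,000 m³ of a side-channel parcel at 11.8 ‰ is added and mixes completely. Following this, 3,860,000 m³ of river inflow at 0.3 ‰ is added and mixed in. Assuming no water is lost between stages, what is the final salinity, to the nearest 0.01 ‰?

11.66 ‰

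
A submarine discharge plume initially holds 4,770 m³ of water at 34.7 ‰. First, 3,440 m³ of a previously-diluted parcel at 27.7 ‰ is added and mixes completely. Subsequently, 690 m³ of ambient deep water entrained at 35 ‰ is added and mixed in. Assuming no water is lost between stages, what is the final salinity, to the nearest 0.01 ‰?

32.02 ‰

Conserving salt mass:
Initial salt = 4,770×34.7 = 165,519
After stage 1: salt = 165,519 + 3,440×27.7 = 260,807; volume = 8,210 m³; S = 31.767 ‰
After stage 2: salt = 260,807 + 690×35 = 284,957; volume = 8,900 m³
S = 284,957 / 8,900 = 32.0176 ‰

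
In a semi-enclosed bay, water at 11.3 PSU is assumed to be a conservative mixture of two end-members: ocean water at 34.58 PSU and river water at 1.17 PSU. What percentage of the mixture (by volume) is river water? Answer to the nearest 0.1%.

Let f be the freshwater fraction. Salt balance per unit volume:
f×1.17 + (1−f)×34.58 = 11.3
f = (34.58 − 11.3) / (34.58 − 1.17) = 23.28/33.41 = 0.6968

69.7%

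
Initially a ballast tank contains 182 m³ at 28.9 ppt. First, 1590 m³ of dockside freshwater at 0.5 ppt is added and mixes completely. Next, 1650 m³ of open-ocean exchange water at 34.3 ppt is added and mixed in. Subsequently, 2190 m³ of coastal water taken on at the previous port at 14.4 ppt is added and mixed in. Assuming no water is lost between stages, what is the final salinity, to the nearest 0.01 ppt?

By conservation of dissolved salt,
Initial salt = 182×28.9 = 5,259.8
After stage 1: salt = 5,259.8 + 1,590×0.5 = 6,054.8; volume = 1,772 m³; S = 3.417 ppt
After stage 2: salt = 6,054.8 + 1,650×34.3 = 62,649.8; volume = 3,422 m³; S = 18.308 ppt
After stage 3: salt = 62,649.8 + 2,190×14.4 = 94,185.8; volume = 5,612 m³
S = 94,185.8 / 5,612 = 16.7829 ppt

16.78 ppt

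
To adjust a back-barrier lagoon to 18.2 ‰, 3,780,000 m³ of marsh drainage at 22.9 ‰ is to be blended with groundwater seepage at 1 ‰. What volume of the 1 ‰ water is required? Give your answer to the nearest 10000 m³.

Salt balance: 3,780,000×22.9 + V×1 = (3,780,000+V)×18.2
86,562,000 + 1V = 68,796,000 + 18.2V
17,766,000 = 17.2V
V = 1,032,906.98 m³

1030000 m³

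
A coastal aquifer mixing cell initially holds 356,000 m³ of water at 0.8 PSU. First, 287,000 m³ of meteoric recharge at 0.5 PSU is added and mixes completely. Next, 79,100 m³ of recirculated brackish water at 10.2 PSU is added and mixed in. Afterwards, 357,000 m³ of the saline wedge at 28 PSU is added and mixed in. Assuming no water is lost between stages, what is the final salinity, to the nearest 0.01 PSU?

Conserving salt mass:
Initial salt = 356,000×0.8 = 284,800
After stage 1: salt = 284,800 + 287,000×0.5 = 428,300; volume = 643,000 m³; S = 0.666 PSU
After stage 2: salt = 428,300 + 79,100×10.2 = 1,235,120; volume = 722,100 m³; S = 1.71 PSU
After stage 3: salt = 1,235,120 + 357,000×28 = 11,231,120; volume = 1,079,100 m³
S = 11,231,120 / 1,079,100 = 10.4079 PSU

10.41 PSU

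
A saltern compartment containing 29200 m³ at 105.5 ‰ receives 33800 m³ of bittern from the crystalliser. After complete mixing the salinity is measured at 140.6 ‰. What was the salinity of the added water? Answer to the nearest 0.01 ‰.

170.92 ‰

Salt balance: 29,200×105.5 + 33,800×S = 63,000×140.6
3,080,600 + 33,800·S = 8,857,800
S = (8,857,800 − 3,080,600) / 33,800 = 170.9231 ‰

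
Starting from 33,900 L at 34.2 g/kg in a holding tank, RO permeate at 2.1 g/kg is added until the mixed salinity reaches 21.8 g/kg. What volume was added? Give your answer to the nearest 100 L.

Salt balance: 33,900×34.2 + V×2.1 = (33,900+V)×21.8
1,159,380 + 2.1V = 739,020 + 21.8V
420,360 = 19.7V
V = 21,338.07 L

21300 L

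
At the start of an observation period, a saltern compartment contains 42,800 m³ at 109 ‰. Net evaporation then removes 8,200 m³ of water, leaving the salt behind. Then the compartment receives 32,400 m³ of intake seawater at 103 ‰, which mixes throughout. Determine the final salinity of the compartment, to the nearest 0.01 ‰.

119.44 ‰

After evaporation: salt = 42,800×109 = 4,665,200; volume = 42,800 − 8,200 = 34,600 m³
After mixing: salt = 4,665,200 + 32,400×103 = 8,002,400; volume = 34,600 + 32,400 = 67,000 m³
S = 8,002,400 / 67,000 = 119.4388 ‰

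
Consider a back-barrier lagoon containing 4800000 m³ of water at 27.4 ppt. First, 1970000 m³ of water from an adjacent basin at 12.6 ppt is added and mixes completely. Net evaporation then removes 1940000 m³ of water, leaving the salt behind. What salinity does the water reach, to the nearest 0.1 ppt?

After mixing: salt = 4,800,000×27.4 + 1,970,000×12.6 = 156,342,000; volume = 6,770,000 m³
After evaporation: salt unchanged = 156,342,000; volume = 6,770,000 − 1,940,000 = 4,830,000 m³
S = 156,342,000 / 4,830,000 = 32.3689 ppt

32.4 ppt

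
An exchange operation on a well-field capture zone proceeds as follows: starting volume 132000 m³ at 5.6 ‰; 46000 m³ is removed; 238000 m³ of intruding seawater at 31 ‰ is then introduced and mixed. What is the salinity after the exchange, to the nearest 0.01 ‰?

24.26 ‰

Remaining after removal: 86,000 m³ at 5.6 ‰ (salt = 481,600)
After addition: salt = 481,600 + 238,000×31 = 7,859,600; volume = 324,000 m³
S = 7,859,600 / 324,000 = 24.258 ‰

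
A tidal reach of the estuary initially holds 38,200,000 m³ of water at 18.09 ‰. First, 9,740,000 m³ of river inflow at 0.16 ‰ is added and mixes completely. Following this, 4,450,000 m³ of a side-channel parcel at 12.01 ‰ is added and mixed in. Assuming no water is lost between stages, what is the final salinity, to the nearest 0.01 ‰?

14.24 ‰

Salt balance:
Initial salt = 38,200,000×18.09 = 691,038,000
After stage 1: salt = 691,038,000 + 9,740,000×0.16 = 692,596,400; volume = 47,940,000 m³; S = 14.447 ‰
After stage 2: salt = 692,596,400 + 4,450,000×12.01 = 746,040,900; volume = 52,390,000 m³
S = 746,040,900 / 52,390,000 = 14.2401 ‰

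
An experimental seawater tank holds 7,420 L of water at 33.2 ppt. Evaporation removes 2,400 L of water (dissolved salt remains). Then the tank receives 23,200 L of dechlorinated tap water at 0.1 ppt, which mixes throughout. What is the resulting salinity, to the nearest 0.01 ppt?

8.81 ppt

After evaporation: salt = 7,420×33.2 = 246,344; volume = 7,420 − 2,400 = 5,020 L
After mixing: salt = 246,344 + 23,200×0.1 = 248,664; volume = 5,020 + 23,200 = 28,220 L
S = 248,664 / 28,220 = 8.8116 ppt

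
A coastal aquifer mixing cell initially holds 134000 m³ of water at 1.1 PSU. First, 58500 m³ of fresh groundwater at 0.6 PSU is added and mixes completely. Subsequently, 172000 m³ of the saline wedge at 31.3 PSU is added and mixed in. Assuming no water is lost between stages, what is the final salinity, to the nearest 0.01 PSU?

15.27 PSU

Salt balance:
Initial salt = 134,000×1.1 = 147,400
After stage 1: salt = 147,400 + 58,500×0.6 = 182,500; volume = 192,500 m³; S = 0.948 PSU
After stage 2: salt = 182,500 + 172,000×31.3 = 5,566,100; volume = 364,500 m³
S = 5,566,100 / 364,500 = 15.2705 PSU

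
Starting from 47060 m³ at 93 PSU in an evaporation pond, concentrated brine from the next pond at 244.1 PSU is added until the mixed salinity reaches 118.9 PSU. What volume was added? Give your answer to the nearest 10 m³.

9740 m³

Salt balance: 47,060×93 + V×244.1 = (47,060+V)×118.9
4,376,580 + 244.1V = 5,595,434 + 118.9V
1,218,854 = 125.2V
V = 9,735.26 m³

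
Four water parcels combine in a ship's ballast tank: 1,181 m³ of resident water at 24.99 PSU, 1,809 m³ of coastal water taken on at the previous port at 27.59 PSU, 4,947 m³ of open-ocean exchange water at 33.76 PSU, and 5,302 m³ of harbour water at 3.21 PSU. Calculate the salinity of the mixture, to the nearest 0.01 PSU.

19.90 PSU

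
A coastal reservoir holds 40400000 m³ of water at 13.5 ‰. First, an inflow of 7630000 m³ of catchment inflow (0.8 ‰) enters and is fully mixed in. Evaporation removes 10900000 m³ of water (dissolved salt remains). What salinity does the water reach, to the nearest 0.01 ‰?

14.85 ‰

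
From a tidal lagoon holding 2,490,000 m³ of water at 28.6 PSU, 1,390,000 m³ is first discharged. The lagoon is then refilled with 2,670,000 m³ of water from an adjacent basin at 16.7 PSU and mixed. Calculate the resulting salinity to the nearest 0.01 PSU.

20.17 PSU

Remaining after removal: 1,100,000 m³ at 28.6 PSU (salt = 31,460,000)
After addition: salt = 31,460,000 + 2,670,000×16.7 = 76,049,000; volume = 3,770,000 m³
S = 76,049,000 / 3,770,000 = 20.1721 PSU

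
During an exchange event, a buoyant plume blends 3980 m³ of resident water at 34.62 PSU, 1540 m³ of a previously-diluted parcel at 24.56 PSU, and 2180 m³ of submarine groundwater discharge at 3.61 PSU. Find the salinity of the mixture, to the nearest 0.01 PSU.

23.83 PSU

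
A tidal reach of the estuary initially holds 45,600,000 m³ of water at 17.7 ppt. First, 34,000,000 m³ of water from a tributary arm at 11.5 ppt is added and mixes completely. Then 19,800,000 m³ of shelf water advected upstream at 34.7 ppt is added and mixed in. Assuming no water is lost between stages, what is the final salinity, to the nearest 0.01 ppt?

Weighted by volume,
Initial salt = 45,600,000×17.7 = 807,120,000
After stage 1: salt = 807,120,000 + 34,000,000×11.5 = 1,198,120,000; volume = 79,600,000 m³; S = 15.052 ppt
After stage 2: salt = 1,198,120,000 + 19,800,000×34.7 = 1,885,180,000; volume = 99,400,000 m³
S = 1,885,180,000 / 99,400,000 = 18.9656 ppt

18.97 ppt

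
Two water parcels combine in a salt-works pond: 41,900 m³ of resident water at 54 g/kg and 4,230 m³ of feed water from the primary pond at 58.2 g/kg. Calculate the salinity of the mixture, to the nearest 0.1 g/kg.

54.4 g/kg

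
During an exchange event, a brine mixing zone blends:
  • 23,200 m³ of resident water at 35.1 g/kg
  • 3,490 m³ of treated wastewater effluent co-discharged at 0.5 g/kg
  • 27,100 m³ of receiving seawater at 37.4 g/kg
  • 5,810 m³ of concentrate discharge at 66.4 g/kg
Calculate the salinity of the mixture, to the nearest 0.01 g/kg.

37.17 g/kg

Salt balance:
salt = 23,200×35.1 + 3,490×0.5 + 27,100×37.4 + 5,810×66.4 = 814,320 + 1,745 + 1,013,540 + 385,784 = 2,215,389
volume = 23,200 + 3,490 + 27,100 + 5,810 = 59,600 m³
S = 2,215,389 / 59,600 = 37.171 g/kg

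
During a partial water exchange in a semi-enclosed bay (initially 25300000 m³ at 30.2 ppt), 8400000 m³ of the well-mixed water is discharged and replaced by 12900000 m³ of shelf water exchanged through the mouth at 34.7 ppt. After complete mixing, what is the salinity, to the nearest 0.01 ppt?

32.15 ppt

Remaining after removal: 16,900,000 m³ at 30.2 ppt (salt = 510,380,000)
After addition: salt = 510,380,000 + 12,900,000×34.7 = 958,010,000; volume = 29,800,000 m³
S = 958,010,000 / 29,800,000 = 32.148 ppt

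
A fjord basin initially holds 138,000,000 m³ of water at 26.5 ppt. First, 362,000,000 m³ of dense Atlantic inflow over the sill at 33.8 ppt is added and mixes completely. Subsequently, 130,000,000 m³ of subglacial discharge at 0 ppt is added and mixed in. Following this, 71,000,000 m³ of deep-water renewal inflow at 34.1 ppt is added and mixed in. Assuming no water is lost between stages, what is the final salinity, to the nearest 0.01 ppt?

Salt balance:
Initial salt = 138,000,000×26.5 = 3,657,000,000
After stage 1: salt = 3,657,000,000 + 362,000,000×33.8 = 15,892,600,000; volume = 500,000,000 m³; S = 31.785 ppt
After stage 2: salt = 15,892,600,000 + 130,000,000×0 = 15,892,600,000; volume = 630,000,000 m³; S = 25.226 ppt
After stage 3: salt = 15,892,600,000 + 71,000,000×34.1 = 18,313,700,000; volume = 701,000,000 m³
S = 18,313,700,000 / 701,000,000 = 26.1251 ppt

26.13 ppt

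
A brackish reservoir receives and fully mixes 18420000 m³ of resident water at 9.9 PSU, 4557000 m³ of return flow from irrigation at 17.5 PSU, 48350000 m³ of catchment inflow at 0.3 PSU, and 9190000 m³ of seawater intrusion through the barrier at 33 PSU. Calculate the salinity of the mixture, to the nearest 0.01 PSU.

Mass of salt is conserved:
salt = 18,420,000×9.9 + 4,557,000×17.5 + 48,350,000×0.3 + 9,190,000×33 = 182,358,000 + 79,747,500 + 14,505,000 + 303,270,000 = 579,880,500
volume = 18,420,000 + 4,557,000 + 48,350,000 + 9,190,000 = 80,517,000 m³
S = 579,880,500 / 80,517,000 = 7.202 PSU

7.20 PSU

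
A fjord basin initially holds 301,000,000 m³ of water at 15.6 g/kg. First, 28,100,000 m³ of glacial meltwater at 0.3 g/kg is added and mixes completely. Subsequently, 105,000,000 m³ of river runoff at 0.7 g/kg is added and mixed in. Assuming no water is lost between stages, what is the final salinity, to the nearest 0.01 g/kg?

11.01 g/kg

Conserving salt mass:
Initial salt = 301,000,000×15.6 = 4,695,600,000
After stage 1: salt = 4,695,600,000 + 28,100,000×0.3 = 4,704,030,000; volume = 329,100,000 m³; S = 14.294 g/kg
After stage 2: salt = 4,704,030,000 + 105,000,000×0.7 = 4,777,530,000; volume = 434,100,000 m³
S = 4,777,530,000 / 434,100,000 = 11.0056 g/kg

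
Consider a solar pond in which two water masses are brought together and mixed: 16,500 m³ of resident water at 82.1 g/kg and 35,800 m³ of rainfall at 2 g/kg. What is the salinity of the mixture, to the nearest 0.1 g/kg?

Conserving salt mass:
salt = 16,500×82.1 + 35,800×2 = 1,354,650 + 71,600 = 1,426,250
volume = 16,500 + 35,800 = 52,300 m³
S = 1,426,250 / 52,300 = 27.271 g/kg

27.3 g/kg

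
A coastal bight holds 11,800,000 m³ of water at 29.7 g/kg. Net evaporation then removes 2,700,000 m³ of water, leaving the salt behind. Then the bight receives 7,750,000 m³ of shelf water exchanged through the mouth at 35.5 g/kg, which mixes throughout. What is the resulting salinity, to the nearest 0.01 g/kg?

37.13 g/kg

After evaporation: salt = 11,800,000×29.7 = 350,460,000; volume = 11,800,000 − 2,700,000 = 9,100,000 m³
After mixing: salt = 350,460,000 + 7,750,000×35.5 = 625,585,000; volume = 9,100,000 + 7,750,000 = 16,850,000 m³
S = 625,585,000 / 16,850,000 = 37.1267 g/kg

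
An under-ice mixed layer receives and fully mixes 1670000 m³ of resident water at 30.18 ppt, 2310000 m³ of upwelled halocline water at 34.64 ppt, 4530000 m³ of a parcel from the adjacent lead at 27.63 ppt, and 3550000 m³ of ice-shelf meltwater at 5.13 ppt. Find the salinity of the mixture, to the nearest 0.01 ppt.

Mass of salt is conserved:
salt = 1,670,000×30.18 + 2,310,000×34.64 + 4,530,000×27.63 + 3,550,000×5.13 = 50,400,600 + 80,018,400 + 125,163,900 + 18,211,500 = 273,794,400
volume = 1,670,000 + 2,310,000 + 4,530,000 + 3,550,000 = 12,060,000 m³
S = 273,794,400 / 12,060,000 = 22.7027 ppt

22.70 ppt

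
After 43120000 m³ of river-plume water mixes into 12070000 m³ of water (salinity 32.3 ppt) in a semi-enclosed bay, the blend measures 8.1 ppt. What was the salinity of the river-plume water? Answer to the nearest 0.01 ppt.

Salt balance: 12,070,000×32.3 + 43,120,000×S = 55,190,000×8.1
389,861,000 + 43,120,000·S = 447,039,000
S = (447,039,000 − 389,861,000) / 43,120,000 = 1.326 ppt

1.33 ppt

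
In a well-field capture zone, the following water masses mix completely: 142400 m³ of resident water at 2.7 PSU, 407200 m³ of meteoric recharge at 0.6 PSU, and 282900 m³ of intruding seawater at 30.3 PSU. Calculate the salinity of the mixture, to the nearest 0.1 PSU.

11.1 PSU

Weighted by volume,
salt = 142,400×2.7 + 407,200×0.6 + 282,900×30.3 = 384,480 + 244,320 + 8,571,870 = 9,200,670
volume = 142,400 + 407,200 + 282,900 = 832,500 m³
S = 9,200,670 / 832,500 = 11.052 PSU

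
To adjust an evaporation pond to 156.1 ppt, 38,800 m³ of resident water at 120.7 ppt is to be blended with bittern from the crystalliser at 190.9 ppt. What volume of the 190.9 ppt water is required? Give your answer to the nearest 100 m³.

39500 m³

Salt balance: 38,800×120.7 + V×190.9 = (38,800+V)×156.1
4,683,160 + 190.9V = 6,056,680 + 156.1V
1,373,520 = 34.8V
V = 39,468.97 m³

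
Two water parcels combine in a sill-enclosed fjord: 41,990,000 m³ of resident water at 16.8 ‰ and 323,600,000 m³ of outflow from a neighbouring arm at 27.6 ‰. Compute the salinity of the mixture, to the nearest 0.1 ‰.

26.4 ‰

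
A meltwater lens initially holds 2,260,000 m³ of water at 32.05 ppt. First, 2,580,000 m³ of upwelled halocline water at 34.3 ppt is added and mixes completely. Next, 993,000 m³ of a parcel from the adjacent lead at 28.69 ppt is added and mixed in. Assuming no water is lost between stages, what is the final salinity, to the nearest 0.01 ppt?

32.47 ppt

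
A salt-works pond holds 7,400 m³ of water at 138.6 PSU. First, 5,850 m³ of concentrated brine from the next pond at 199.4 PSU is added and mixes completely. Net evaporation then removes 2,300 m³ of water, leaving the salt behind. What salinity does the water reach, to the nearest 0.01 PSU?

200.19 PSU

After mixing: salt = 7,400×138.6 + 5,850×199.4 = 2,192,130; volume = 13,250 m³
After evaporation: salt unchanged = 2,192,130; volume = 13,250 − 2,300 = 10,950 m³
S = 2,192,130 / 10,950 = 200.1945 PSU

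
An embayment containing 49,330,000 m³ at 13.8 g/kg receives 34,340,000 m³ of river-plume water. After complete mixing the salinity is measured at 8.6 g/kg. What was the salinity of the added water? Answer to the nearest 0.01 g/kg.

1.13 g/kg

Salt balance: 49,330,000×13.8 + 34,340,000×S = 83,670,000×8.6
680,754,000 + 34,340,000·S = 719,562,000
S = (719,562,000 − 680,754,000) / 34,340,000 = 1.1301 g/kg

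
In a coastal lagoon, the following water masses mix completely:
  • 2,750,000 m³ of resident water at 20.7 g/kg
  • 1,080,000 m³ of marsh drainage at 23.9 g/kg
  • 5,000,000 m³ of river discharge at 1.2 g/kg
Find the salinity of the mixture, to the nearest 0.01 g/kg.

10.05 g/kg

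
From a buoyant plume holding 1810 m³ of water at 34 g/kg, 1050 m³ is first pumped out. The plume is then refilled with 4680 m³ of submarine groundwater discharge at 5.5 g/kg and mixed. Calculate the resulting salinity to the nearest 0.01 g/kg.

Remaining after removal: 760 m³ at 34 g/kg (salt = 25,840)
After addition: salt = 25,840 + 4,680×5.5 = 51,580; volume = 5,440 m³
S = 51,580 / 5,440 = 9.4816 g/kg

9.48 g/kg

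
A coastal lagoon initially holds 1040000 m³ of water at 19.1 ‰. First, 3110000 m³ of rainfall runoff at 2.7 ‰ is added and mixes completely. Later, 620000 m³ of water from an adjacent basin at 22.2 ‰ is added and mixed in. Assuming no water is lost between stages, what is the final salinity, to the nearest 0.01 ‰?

Mass of salt is conserved:
Initial salt = 1,040,000×19.1 = 19,864,000
After stage 1: salt = 19,864,000 + 3,110,000×2.7 = 28,261,000; volume = 4,150,000 m³; S = 6.81 ‰
After stage 2: salt = 28,261,000 + 620,000×22.2 = 42,025,000; volume = 4,770,000 m³
S = 42,025,000 / 4,770,000 = 8.8103 ‰

8.81 ‰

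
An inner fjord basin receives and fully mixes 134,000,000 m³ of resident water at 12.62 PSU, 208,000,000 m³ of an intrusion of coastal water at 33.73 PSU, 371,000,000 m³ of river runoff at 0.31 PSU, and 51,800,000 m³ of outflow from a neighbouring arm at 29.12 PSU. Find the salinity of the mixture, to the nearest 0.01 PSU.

13.51 PSU

By conservation of dissolved salt,
salt = 134,000,000×12.62 + 208,000,000×33.73 + 371,000,000×0.31 + 51,800,000×29.12 = 1,691,080,000 + 7,015,840,000 + 115,010,000 + 1,508,416,000 = 10,330,346,000
volume = 134,000,000 + 208,000,000 + 371,000,000 + 51,800,000 = 764,800,000 m³
S = 10,330,346,000 / 764,800,000 = 13.5073 PSU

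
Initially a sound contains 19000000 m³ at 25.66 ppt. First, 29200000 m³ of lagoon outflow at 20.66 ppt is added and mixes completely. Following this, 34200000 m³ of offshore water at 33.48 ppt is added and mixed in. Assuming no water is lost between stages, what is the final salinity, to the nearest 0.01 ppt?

27.13 ppt

Conserving salt mass:
Initial salt = 19,000,000×25.66 = 487,540,000
After stage 1: salt = 487,540,000 + 29,200,000×20.66 = 1,090,812,000; volume = 48,200,000 m³; S = 22.631 ppt
After stage 2: salt = 1,090,812,000 + 34,200,000×33.48 = 2,235,828,000; volume = 82,400,000 m³
S = 2,235,828,000 / 82,400,000 = 27.1338 ppt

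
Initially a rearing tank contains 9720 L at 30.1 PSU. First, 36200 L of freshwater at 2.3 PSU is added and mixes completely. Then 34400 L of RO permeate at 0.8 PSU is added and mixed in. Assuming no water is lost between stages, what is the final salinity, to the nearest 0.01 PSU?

By conservation of dissolved salt,
Initial salt = 9,720×30.1 = 292,572
After stage 1: salt = 292,572 + 36,200×2.3 = 375,832; volume = 45,920 L; S = 8.184 PSU
After stage 2: salt = 375,832 + 34,400×0.8 = 403,352; volume = 80,320 L
S = 403,352 / 80,320 = 5.0218 PSU

5.02 PSU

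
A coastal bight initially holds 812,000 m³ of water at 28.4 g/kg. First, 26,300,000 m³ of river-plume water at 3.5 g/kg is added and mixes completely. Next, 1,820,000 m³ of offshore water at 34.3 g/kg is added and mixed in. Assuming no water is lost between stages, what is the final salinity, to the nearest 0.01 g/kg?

Weighted by volume,
Initial salt = 812,000×28.4 = 23,060,800
After stage 1: salt = 23,060,800 + 26,300,000×3.5 = 115,110,800; volume = 27,112,000 m³; S = 4.246 g/kg
After stage 2: salt = 115,110,800 + 1,820,000×34.3 = 177,536,800; volume = 28,932,000 m³
S = 177,536,800 / 28,932,000 = 6.1363 g/kg

6.14 g/kg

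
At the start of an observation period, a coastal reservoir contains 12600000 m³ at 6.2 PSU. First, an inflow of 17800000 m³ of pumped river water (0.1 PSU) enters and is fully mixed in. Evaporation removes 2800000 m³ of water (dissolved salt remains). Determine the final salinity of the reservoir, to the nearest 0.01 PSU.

2.89 PSU

After mixing: salt = 12,600,000×6.2 + 17,800,000×0.1 = 79,900,000; volume = 30,400,000 m³
After evaporation: salt unchanged = 79,900,000; volume = 30,400,000 − 2,800,000 = 27,600,000 m³
S = 79,900,000 / 27,600,000 = 2.8949 PSU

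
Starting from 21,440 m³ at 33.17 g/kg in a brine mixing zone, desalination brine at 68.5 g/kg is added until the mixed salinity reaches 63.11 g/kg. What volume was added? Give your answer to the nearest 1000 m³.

Salt balance: 21,440×33.17 + V×68.5 = (21,440+V)×63.11
711,164.8 + 68.5V = 1,353,078.4 + 63.11V
641,913.6 = 5.39V
V = 119,093.43 m³

119000 m³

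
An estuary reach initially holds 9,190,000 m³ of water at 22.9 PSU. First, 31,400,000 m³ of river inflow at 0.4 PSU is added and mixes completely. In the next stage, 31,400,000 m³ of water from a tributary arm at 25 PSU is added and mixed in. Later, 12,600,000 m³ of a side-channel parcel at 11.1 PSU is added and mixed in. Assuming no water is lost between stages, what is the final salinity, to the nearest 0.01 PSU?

13.57 PSU

Mass of salt is conserved:
Initial salt = 9,190,000×22.9 = 210,451,000
After stage 1: salt = 210,451,000 + 31,400,000×0.4 = 223,011,000; volume = 40,590,000 m³; S = 5.494 PSU
After stage 2: salt = 223,011,000 + 31,400,000×25 = 1,008,011,000; volume = 71,990,000 m³; S = 14.002 PSU
After stage 3: salt = 1,008,011,000 + 12,600,000×11.1 = 1,147,871,000; volume = 84,590,000 m³
S = 1,147,871,000 / 84,590,000 = 13.5698 PSU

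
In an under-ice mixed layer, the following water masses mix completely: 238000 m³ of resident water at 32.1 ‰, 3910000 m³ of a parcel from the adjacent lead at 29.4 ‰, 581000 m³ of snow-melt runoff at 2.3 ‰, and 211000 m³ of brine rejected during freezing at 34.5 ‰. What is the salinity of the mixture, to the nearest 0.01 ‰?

Mass of salt is conserved:
salt = 238,000×32.1 + 3,910,000×29.4 + 581,000×2.3 + 211,000×34.5 = 7,639,800 + 114,954,000 + 1,336,300 + 7,279,500 = 131,209,600
volume = 238,000 + 3,910,000 + 581,000 + 211,000 = 4,940,000 m³
S = 131,209,600 / 4,940,000 = 26.5606 ‰

26.56 ‰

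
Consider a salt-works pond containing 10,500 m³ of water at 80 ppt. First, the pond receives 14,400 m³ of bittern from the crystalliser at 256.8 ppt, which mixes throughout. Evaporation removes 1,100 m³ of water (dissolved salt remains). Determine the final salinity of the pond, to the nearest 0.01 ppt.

190.67 ppt

After mixing: salt = 10,500×80 + 14,400×256.8 = 4,537,920; volume = 24,900 m³
After evaporation: salt unchanged = 4,537,920; volume = 24,900 − 1,100 = 23,800 m³
S = 4,537,920 / 23,800 = 190.6689 ppt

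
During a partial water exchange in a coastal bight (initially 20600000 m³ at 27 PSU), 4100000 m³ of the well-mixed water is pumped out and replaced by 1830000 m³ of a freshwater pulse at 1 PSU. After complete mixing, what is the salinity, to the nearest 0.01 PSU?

24.40 PSU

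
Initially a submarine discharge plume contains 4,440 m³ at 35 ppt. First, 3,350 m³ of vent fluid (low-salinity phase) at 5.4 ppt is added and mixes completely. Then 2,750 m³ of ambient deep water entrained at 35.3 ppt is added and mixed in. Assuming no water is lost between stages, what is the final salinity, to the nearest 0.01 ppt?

Salt balance:
Initial salt = 4,440×35 = 155,400
After stage 1: salt = 155,400 + 3,350×5.4 = 173,490; volume = 7,790 m³; S = 22.271 ppt
After stage 2: salt = 173,490 + 2,750×35.3 = 270,565; volume = 10,540 m³
S = 270,565 / 10,540 = 25.6703 ppt

25.67 ppt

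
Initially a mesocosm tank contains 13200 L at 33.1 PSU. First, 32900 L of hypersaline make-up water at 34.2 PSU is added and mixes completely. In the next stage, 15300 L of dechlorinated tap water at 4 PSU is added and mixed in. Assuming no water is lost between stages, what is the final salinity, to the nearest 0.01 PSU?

26.44 PSU

Salt balance:
Initial salt = 13,200×33.1 = 436,920
After stage 1: salt = 436,920 + 32,900×34.2 = 1,562,100; volume = 46,100 L; S = 33.885 PSU
After stage 2: salt = 1,562,100 + 15,300×4 = 1,623,300; volume = 61,400 L
S = 1,623,300 / 61,400 = 26.4381 PSU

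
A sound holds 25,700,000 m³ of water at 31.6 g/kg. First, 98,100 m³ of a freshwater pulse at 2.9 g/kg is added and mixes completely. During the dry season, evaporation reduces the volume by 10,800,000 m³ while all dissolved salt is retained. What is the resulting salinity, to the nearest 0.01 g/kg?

54.17 g/kg

After mixing: salt = 25,700,000×31.6 + 98,100×2.9 = 812,404,490; volume = 25,798,100 m³
After evaporation: salt unchanged = 812,404,490; volume = 25,798,100 − 10,800,000 = 14,998,100 m³
S = 812,404,490 / 14,998,100 = 54.1672 g/kg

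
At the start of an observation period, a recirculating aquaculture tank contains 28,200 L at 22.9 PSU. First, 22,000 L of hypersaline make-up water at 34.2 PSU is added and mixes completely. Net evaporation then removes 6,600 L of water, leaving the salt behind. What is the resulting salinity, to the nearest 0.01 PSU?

32.07 PSU

After mixing: salt = 28,200×22.9 + 22,000×34.2 = 1,398,180; volume = 50,200 L
After evaporation: salt unchanged = 1,398,180; volume = 50,200 − 6,600 = 43,600 L
S = 1,398,180 / 43,600 = 32.0683 PSU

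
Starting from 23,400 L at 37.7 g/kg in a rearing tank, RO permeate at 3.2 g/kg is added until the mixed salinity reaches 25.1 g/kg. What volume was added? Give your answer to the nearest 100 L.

Salt balance: 23,400×37.7 + V×3.2 = (23,400+V)×25.1
882,180 + 3.2V = 587,340 + 25.1V
294,840 = 21.9V
V = 13,463.01 L

13500 L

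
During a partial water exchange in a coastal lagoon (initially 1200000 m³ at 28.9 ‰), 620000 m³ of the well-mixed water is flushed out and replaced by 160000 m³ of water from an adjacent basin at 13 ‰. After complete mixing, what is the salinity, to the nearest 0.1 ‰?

Remaining after removal: 580,000 m³ at 28.9 ‰ (salt = 16,762,000)
After addition: salt = 16,762,000 + 160,000×13 = 18,842,000; volume = 740,000 m³
S = 18,842,000 / 740,000 = 25.4622 ‰

25.5 ‰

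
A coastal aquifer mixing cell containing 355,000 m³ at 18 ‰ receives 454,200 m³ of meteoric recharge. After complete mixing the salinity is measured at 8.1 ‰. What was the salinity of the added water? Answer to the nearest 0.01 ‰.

0.36 ‰

Salt balance: 355,000×18 + 454,200×S = 809,200×8.1
6,390,000 + 454,200·S = 6,554,520
S = (6,554,520 − 6,390,000) / 454,200 = 0.3622 ‰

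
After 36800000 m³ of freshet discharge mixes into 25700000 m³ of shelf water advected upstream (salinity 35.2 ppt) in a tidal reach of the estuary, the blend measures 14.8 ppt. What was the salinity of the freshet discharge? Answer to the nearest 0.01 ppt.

Salt balance: 25,700,000×35.2 + 36,800,000×S = 62,500,000×14.8
904,640,000 + 36,800,000·S = 925,000,000
S = (925,000,000 − 904,640,000) / 36,800,000 = 0.5533 ppt

0.55 ppt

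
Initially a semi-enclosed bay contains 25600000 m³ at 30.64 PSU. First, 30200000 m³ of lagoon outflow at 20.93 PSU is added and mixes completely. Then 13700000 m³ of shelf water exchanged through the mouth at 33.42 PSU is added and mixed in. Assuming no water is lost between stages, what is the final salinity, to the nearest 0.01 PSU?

Conserving salt mass:
Initial salt = 25,600,000×30.64 = 784,384,000
After stage 1: salt = 784,384,000 + 30,200,000×20.93 = 1,416,470,000; volume = 55,800,000 m³; S = 25.385 PSU
After stage 2: salt = 1,416,470,000 + 13,700,000×33.42 = 1,874,324,000; volume = 69,500,000 m³
S = 1,874,324,000 / 69,500,000 = 26.9687 PSU

26.97 PSU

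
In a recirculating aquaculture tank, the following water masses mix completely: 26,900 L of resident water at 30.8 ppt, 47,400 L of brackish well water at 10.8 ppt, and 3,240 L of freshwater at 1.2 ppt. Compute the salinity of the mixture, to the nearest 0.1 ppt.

Salt balance:
salt = 26,900×30.8 + 47,400×10.8 + 3,240×1.2 = 828,520 + 511,920 + 3,888 = 1,344,328
volume = 26,900 + 47,400 + 3,240 = 77,540 L
S = 1,344,328 / 77,540 = 17.337 ppt

17.3 ppt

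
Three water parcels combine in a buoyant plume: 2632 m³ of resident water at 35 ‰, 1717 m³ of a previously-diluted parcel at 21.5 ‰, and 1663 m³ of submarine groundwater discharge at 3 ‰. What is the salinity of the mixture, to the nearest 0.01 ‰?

22.29 ‰

Total salt / total volume:
salt = 2,632×35 + 1,717×21.5 + 1,663×3 = 92,120 + 36,915.5 + 4,989 = 134,024.5
volume = 2,632 + 1,717 + 1,663 = 6,012 m³
S = 134,024.5 / 6,012 = 22.2928 ‰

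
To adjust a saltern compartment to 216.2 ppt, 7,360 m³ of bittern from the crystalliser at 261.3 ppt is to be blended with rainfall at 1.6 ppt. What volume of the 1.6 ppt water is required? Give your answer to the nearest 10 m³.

1550 m³

Salt balance: 7,360×261.3 + V×1.6 = (7,360+V)×216.2
1,923,168 + 1.6V = 1,591,232 + 216.2V
331,936 = 214.6V
V = 1,546.77 m³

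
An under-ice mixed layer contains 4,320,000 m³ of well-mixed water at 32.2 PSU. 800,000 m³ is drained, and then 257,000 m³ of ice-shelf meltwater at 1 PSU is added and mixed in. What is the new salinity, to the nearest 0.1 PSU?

Remaining after removal: 3,520,000 m³ at 32.2 PSU (salt = 113,344,000)
After addition: salt = 113,344,000 + 257,000×1 = 113,601,000; volume = 3,777,000 m³
S = 113,601,000 / 3,777,000 = 30.077 PSU

30.1 PSU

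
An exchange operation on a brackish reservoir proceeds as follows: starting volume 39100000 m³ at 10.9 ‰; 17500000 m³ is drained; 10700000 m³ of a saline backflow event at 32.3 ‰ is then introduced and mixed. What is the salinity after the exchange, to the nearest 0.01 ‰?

Remaining after removal: 21,600,000 m³ at 10.9 ‰ (salt = 235,440,000)
After addition: salt = 235,440,000 + 10,700,000×32.3 = 581,050,000; volume = 32,300,000 m³
S = 581,050,000 / 32,300,000 = 17.9892 ‰

17.99 ‰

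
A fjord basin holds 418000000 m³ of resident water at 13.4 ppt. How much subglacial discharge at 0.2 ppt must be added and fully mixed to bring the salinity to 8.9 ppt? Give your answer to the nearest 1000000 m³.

Salt balance: 418,000,000×13.4 + V×0.2 = (418,000,000+V)×8.9
5,601,200,000 + 0.2V = 3,720,200,000 + 8.9V
1,881,000,000 = 8.7V
V = 216,206,896.55 m³

216000000 m³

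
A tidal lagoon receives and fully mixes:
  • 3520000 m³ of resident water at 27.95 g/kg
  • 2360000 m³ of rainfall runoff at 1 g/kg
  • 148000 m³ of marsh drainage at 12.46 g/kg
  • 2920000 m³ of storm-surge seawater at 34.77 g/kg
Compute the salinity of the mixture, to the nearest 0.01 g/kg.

22.81 g/kg

Conserving salt mass:
salt = 3,520,000×27.95 + 2,360,000×1 + 148,000×12.46 + 2,920,000×34.77 = 98,384,000 + 2,360,000 + 1,844,080 + 101,528,400 = 204,116,480
volume = 3,520,000 + 2,360,000 + 148,000 + 2,920,000 = 8,948,000 m³
S = 204,116,480 / 8,948,000 = 22.8114 g/kg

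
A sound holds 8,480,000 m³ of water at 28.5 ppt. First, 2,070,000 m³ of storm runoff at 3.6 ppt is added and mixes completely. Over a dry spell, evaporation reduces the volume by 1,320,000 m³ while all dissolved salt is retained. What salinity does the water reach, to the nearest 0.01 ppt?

26.99 ppt

After mixing: salt = 8,480,000×28.5 + 2,070,000×3.6 = 249,132,000; volume = 10,550,000 m³
After evaporation: salt unchanged = 249,132,000; volume = 10,550,000 − 1,320,000 = 9,230,000 m³
S = 249,132,000 / 9,230,000 = 26.9915 ppt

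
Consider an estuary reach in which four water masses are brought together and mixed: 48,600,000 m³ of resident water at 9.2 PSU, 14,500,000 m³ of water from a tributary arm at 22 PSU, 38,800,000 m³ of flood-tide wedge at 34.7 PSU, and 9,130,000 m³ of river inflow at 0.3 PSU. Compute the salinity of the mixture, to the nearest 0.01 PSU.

19.05 PSU

Total salt / total volume:
salt = 48,600,000×9.2 + 14,500,000×22 + 38,800,000×34.7 + 9,130,000×0.3 = 447,120,000 + 319,000,000 + 1,346,360,000 + 2,739,000 = 2,115,219,000
volume = 48,600,000 + 14,500,000 + 38,800,000 + 9,130,000 = 111,030,000 m³
S = 2,115,219,000 / 111,030,000 = 19.0509 PSU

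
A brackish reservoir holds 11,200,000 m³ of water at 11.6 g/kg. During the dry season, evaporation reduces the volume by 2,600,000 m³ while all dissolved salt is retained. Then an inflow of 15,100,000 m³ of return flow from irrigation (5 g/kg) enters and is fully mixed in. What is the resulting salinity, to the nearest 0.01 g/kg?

8.67 g/kg

After evaporation: salt = 11,200,000×11.6 = 129,920,000; volume = 11,200,000 − 2,600,000 = 8,600,000 m³
After mixing: salt = 129,920,000 + 15,100,000×5 = 205,420,000; volume = 8,600,000 + 15,100,000 = 23,700,000 m³
S = 205,420,000 / 23,700,000 = 8.6675 g/kg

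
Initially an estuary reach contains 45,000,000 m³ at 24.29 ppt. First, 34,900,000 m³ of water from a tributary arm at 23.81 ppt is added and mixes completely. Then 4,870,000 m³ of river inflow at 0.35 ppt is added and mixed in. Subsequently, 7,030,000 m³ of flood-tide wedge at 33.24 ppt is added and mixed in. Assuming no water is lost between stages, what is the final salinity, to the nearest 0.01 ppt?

23.52 ppt

Total salt / total volume:
Initial salt = 45,000,000×24.29 = 1,093,050,000
After stage 1: salt = 1,093,050,000 + 34,900,000×23.81 = 1,924,019,000; volume = 79,900,000 m³; S = 24.08 ppt
After stage 2: salt = 1,924,019,000 + 4,870,000×0.35 = 1,925,723,500; volume = 84,770,000 m³; S = 22.717 ppt
After stage 3: salt = 1,925,723,500 + 7,030,000×33.24 = 2,159,400,700; volume = 91,800,000 m³
S = 2,159,400,700 / 91,800,000 = 23.5229 ppt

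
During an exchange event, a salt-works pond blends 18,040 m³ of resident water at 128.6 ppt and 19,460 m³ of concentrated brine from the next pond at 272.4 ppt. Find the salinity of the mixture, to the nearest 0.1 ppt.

203.2 ppt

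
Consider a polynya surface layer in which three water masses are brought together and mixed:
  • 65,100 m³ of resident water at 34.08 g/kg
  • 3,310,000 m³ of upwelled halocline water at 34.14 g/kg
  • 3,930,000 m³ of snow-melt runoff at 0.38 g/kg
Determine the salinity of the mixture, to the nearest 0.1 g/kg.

16.0 g/kg

By conservation of dissolved salt,
salt = 65,100×34.08 + 3,310,000×34.14 + 3,930,000×0.38 = 2,218,608 + 113,003,400 + 1,493,400 = 116,715,408
volume = 65,100 + 3,310,000 + 3,930,000 = 7,305,100 m³
S = 116,715,408 / 7,305,100 = 15.977 g/kg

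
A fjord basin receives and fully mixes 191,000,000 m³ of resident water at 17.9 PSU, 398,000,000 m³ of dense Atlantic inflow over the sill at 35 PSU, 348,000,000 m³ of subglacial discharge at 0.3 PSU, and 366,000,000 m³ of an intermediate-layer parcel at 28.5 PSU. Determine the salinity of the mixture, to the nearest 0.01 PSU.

Mass of salt is conserved:
salt = 191,000,000×17.9 + 398,000,000×35 + 348,000,000×0.3 + 366,000,000×28.5 = 3,418,900,000 + 13,930,000,000 + 104,400,000 + 10,431,000,000 = 27,884,300,000
volume = 191,000,000 + 398,000,000 + 348,000,000 + 366,000,000 = 1,303,000,000 m³
S = 27,884,300,000 / 1,303,000,000 = 21.4001 PSU

21.40 PSU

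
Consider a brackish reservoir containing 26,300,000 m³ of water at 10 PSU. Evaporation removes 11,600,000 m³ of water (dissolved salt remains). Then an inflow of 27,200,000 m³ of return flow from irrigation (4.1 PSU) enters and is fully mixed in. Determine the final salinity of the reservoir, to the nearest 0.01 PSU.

After evaporation: salt = 26,300,000×10 = 263,000,000; volume = 26,300,000 − 11,600,000 = 14,700,000 m³
After mixing: salt = 263,000,000 + 27,200,000×4.1 = 374,520,000; volume = 14,700,000 + 27,200,000 = 41,900,000 m³
S = 374,520,000 / 41,900,000 = 8.9384 PSU

8.94 PSU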